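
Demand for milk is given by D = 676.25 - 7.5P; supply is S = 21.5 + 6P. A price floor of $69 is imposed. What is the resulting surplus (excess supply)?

Surplus = 276.75

Equilibrium price would be P* = 48.5, so the floor at 69 binds.
At P = 69: D = 158.75, S = 435.5.
Surplus = 435.5 − 158.75 = 276.75.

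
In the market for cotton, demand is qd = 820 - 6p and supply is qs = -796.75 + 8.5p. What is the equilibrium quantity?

Set qd = qs: 820 - 6p = -796.75 + 8.5p.
1616.75 = 14.5p, so p* = 111.5.
q* = 820 − 6(111.5) = 151.

q* = 151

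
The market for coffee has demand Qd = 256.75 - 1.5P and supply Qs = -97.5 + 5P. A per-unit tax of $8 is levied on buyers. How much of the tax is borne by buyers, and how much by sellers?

Pre-tax equilibrium: P* = 54.5, Q* = 175.
Tax on buyers shifts demand to Qd = 256.75 − 1.5(P + 8) = 244.75 - 1.5P.
244.75 - 1.5P = -97.5 + 5P gives seller price Ps = 1369/26; buyers pay Pb = 1369/26 + 8 = 1577/26.
New quantity: Q = 256.75 − 1.5(1577/26) = 2155/13.
Buyer burden = 1577/26 − 54.5 = 80/13; seller burden = 54.5 − 1369/26 = 24/13.

Buyers bear 80/13, sellers bear 24/13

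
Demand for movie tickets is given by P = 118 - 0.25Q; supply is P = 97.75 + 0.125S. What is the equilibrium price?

P* = 104.5

Set the two price expressions equal: 118 - 0.25Q = 97.75 + 0.125Q.
20.25 = 0.375Q, so Q* = 54.
P* = 118 − (0.25)(54) = 104.5.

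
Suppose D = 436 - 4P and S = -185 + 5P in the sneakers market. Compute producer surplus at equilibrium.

Equilibrium: 436 - 4P = -185 + 5P gives P* = 69, Q* = 160.
Supply starts at P = 37 (where S = 0).
PS = ½(69 − 37)(160) = 2560.

Producer surplus = 2560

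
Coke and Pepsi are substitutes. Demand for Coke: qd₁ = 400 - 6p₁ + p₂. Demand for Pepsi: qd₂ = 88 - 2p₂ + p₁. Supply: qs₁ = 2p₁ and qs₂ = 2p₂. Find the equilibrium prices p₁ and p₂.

Market 1: 400 - 6p₁ + p₂ = 2p₁ → 8p₁ - p₂ = 400.
Market 2: 4p₂ - p₁ = 88.
Eliminating p₂: 4×(1) + 1×(2) gives 31p₁ = 1688, so p₁ = 1688/31.
Back-substitute into (2): p₂ = (88 + 1×1688/31) / 4 = 1104/31.

p₁ = 1688/31, p₂ = 1104/31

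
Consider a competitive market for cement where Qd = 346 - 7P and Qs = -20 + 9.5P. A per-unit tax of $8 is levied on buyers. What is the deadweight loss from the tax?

Deadweight loss = 4256/33

Pre-tax equilibrium: P* = 244/11, Q* = 2098/11.
Tax on buyers shifts demand to Qd = 346 − 7(P + 8) = 290 - 7P.
290 - 7P = -20 + 9.5P gives seller price Ps = 620/33; buyers pay Pb = 620/33 + 8 = 884/33.
New quantity: Q = 346 − 7(884/33) = 5230/33.
DWL = ½ × 8 × (2098/11 − 5230/33) = 4256/33.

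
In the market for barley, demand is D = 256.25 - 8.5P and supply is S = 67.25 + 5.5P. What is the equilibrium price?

Set D = S: 256.25 - 8.5P = 67.25 + 5.5P.
189 = 14P, so P* = 13.5.
Q* = 256.25 − 8.5(13.5) = 141.5.

P* = 13.5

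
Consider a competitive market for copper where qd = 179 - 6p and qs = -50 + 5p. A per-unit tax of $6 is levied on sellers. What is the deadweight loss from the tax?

Deadweight loss = 540/11

Pre-tax equilibrium: p* = 229/11, q* = 595/11.
Tax on sellers shifts supply to qs = -50 + 5(p − 6) = -80 + 5p.
179 - 6p = -80 + 5p gives buyer price pb = 259/11; sellers receive ps = 259/11 − 6 = 193/11.
New quantity: q = 179 − 6(259/11) = 415/11.
DWL = ½ × 6 × (595/11 − 415/11) = 540/11.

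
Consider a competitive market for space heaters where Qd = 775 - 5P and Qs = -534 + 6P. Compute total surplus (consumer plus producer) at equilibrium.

Total surplus = 5940

Equilibrium: 775 - 5P = -534 + 6P gives P* = 119, Q* = 180.
Demand choke price: P = 155; supply starts at P = 89.
CS = ½(155 − 119)(180) = 3240; PS = ½(119 − 89)(180) = 2700.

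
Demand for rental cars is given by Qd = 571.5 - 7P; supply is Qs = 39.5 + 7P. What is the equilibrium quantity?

Set Qd = Qs: 571.5 - 7P = 39.5 + 7P.
532 = 14P, so P* = 38.
Q* = 571.5 − 7(38) = 305.5.

Q* = 305.5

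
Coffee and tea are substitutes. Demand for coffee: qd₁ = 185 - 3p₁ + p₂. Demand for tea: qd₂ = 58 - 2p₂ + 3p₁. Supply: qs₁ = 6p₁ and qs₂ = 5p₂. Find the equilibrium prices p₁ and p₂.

p₁ = 22.55, p₂ = 17.95

Market 1: 185 - 3p₁ + p₂ = 6p₁ → 9p₁ - p₂ = 185.
Market 2: 7p₂ - 3p₁ = 58.
Eliminating p₂: 7×(1) + 1×(2) gives 60p₁ = 1353, so p₁ = 22.55.
Back-substitute into (2): p₂ = (58 + 3×22.55) / 7 = 17.95.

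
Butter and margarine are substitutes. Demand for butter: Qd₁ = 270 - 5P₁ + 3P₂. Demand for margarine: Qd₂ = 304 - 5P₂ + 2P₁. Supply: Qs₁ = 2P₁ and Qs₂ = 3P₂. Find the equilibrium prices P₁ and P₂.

Market 1: 270 - 5P₁ + 3P₂ = 2P₁ → 7P₁ - 3P₂ = 270.
Market 2: 8P₂ - 2P₁ = 304.
Eliminating P₂: 8×(1) + 3×(2) gives 50P₁ = 3072, so P₁ = 61.44.
Back-substitute into (2): P₂ = (304 + 2×61.44) / 8 = 53.36.

P₁ = 61.44, P₂ = 53.36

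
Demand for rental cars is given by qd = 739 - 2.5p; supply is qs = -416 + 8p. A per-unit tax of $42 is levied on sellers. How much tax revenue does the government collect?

Pre-tax equilibrium: p* = 110, q* = 464.
Tax on sellers shifts supply to qs = -416 + 8(p − 42) = -752 + 8p.
739 - 2.5p = -752 + 8p gives buyer price pb = 142; sellers receive ps = 142 − 42 = 100.
New quantity: q = 739 − 2.5(142) = 384.
Revenue = 42 × 384 = 16128.

Tax revenue = 16128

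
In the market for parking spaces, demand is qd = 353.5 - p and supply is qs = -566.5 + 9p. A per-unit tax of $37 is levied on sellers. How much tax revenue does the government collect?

Tax revenue = 8443.4

Pre-tax equilibrium: p* = 92, q* = 261.5.
Tax on sellers shifts supply to qs = -566.5 + 9(p − 37) = -899.5 + 9p.
353.5 - p = -899.5 + 9p gives buyer price pb = 125.3; sellers receive ps = 125.3 − 37 = 88.3.
New quantity: q = 353.5 − 1(125.3) = 228.2.
Revenue = 37 × 228.2 = 8443.4.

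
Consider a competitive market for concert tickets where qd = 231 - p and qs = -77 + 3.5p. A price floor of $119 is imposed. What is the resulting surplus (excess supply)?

Surplus = 227.5

Equilibrium price would be p* = 616/9, so the floor at 119 binds.
At p = 119: qd = 112, qs = 339.5.
Surplus = 339.5 − 112 = 227.5.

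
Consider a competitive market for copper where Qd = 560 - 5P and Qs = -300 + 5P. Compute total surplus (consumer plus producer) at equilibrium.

Total surplus = 3380

Equilibrium: 560 - 5P = -300 + 5P gives P* = 86, Q* = 130.
Demand choke price: P = 112; supply starts at P = 60.
CS = ½(112 − 86)(130) = 1690; PS = ½(86 − 60)(130) = 1690.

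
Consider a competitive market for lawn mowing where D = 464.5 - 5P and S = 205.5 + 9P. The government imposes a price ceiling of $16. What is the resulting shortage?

Shortage = 35

Equilibrium price would be P* = 18.5, so the ceiling at 16 binds.
At P = 16: D = 464.5 − 5(16) = 384.5, S = 205.5 + 9(16) = 349.5.
Shortage = 384.5 − 349.5 = 35.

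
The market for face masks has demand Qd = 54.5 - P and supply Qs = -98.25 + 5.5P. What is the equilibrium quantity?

Set Qd = Qs: 54.5 - P = -98.25 + 5.5P.
152.75 = 6.5P, so P* = 23.5.
Q* = 54.5 − 1(23.5) = 31.

Q* = 31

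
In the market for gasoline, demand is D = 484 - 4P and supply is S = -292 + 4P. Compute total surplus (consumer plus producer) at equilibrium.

Total surplus = 2304

Equilibrium: 484 - 4P = -292 + 4P gives P* = 97, Q* = 96.
Demand choke price: P = 121; supply starts at P = 73.
CS = ½(121 − 97)(96) = 1152; PS = ½(97 − 73)(96) = 1152.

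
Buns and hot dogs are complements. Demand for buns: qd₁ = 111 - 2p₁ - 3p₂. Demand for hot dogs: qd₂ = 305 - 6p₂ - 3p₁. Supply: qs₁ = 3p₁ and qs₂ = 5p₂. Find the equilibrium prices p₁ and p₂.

Market 1: 111 - 2p₁ - 3p₂ = 3p₁ → 5p₁ + 3p₂ = 111.
Market 2: 11p₂ + 3p₁ = 305.
Eliminating p₂: 11×(1) − 3×(2) gives 46p₁ = 306, so p₁ = 153/23.
Back-substitute into (2): p₂ = (305 − 3×153/23) / 11 = 596/23.

p₁ = 153/23, p₂ = 596/23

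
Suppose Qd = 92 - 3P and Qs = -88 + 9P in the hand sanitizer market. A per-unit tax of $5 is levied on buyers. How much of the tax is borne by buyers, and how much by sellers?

Buyers bear $3.75, sellers bear $1.25

Pre-tax equilibrium: P* = 15, Q* = 47.
Tax on buyers shifts demand to Qd = 92 − 3(P + 5) = 77 - 3P.
77 - 3P = -88 + 9P gives seller price Ps = 13.75; buyers pay Pb = 13.75 + 5 = 18.75.
New quantity: Q = 92 − 3(18.75) = 35.75.
Buyer burden = 18.75 − 15 = 3.75; seller burden = 15 − 13.75 = 1.25.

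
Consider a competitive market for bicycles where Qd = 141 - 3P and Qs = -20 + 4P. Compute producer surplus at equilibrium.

Producer surplus = 648

Equilibrium: 141 - 3P = -20 + 4P gives P* = 23, Q* = 72.
Supply starts at P = 5 (where Qs = 0).
PS = ½(23 − 5)(72) = 648.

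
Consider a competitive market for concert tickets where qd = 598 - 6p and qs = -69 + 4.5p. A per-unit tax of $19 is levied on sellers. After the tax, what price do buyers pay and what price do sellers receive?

Buyers pay 215/3, sellers receive 158/3

Pre-tax equilibrium: p* = 1334/21, q* = 1518/7.
Tax on sellers shifts supply to qs = -69 + 4.5(p − 19) = -154.5 + 4.5p.
598 - 6p = -154.5 + 4.5p gives buyer price pb = 215/3; sellers receive ps = 215/3 − 19 = 158/3.
New quantity: q = 598 − 6(215/3) = 168.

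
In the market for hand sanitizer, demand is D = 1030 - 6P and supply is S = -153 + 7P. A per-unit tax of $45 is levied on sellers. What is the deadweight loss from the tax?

Pre-tax equilibrium: P* = 91, Q* = 484.
Tax on sellers shifts supply to S = -153 + 7(P − 45) = -468 + 7P.
1030 - 6P = -468 + 7P gives buyer price Pb = 1498/13; sellers receive Ps = 1498/13 − 45 = 913/13.
New quantity: Q = 1030 − 6(1498/13) = 4402/13.
DWL = ½ × 45 × (484 − 4402/13) = 42525/13.

Deadweight loss = 42525/13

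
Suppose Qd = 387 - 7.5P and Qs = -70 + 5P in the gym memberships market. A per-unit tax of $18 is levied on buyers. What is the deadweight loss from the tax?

Deadweight loss = 486

Pre-tax equilibrium: P* = 36.56, Q* = 112.8.
Tax on buyers shifts demand to Qd = 387 − 7.5(P + 18) = 252 - 7.5P.
252 - 7.5P = -70 + 5P gives seller price Ps = 25.76; buyers pay Pb = 25.76 + 18 = 43.76.
New quantity: Q = 387 − 7.5(43.76) = 58.8.
DWL = ½ × 18 × (112.8 − 58.8) = 486.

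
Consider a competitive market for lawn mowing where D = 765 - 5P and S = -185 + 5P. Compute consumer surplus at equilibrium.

Equilibrium: 765 - 5P = -185 + 5P gives P* = 95, Q* = 290.
Demand choke price (D = 0): P = 153.
CS = ½(153 − 95)(290) = 8410.

Consumer surplus = 8410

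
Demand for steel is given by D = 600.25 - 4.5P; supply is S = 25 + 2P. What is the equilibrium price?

P* = 88.5

Set D = S: 600.25 - 4.5P = 25 + 2P.
575.25 = 6.5P, so P* = 88.5.
Q* = 600.25 − 4.5(88.5) = 202.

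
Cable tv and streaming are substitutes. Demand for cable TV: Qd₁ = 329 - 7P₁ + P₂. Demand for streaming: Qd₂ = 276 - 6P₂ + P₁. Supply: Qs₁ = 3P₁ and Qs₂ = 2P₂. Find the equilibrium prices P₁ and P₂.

P₁ = 2908/79, P₂ = 3089/79

Market 1: 329 - 7P₁ + P₂ = 3P₁ → 10P₁ - P₂ = 329.
Market 2: 8P₂ - P₁ = 276.
Eliminating P₂: 8×(1) + 1×(2) gives 79P₁ = 2908, so P₁ = 2908/79.
Back-substitute into (2): P₂ = (276 + 1×2908/79) / 8 = 3089/79.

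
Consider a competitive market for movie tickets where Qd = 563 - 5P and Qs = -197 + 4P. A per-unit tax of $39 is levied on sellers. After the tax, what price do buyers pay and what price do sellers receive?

Pre-tax equilibrium: P* = 760/9, Q* = 1267/9.
Tax on sellers shifts supply to Qs = -197 + 4(P − 39) = -353 + 4P.
563 - 5P = -353 + 4P gives buyer price Pb = 916/9; sellers receive Ps = 916/9 − 39 = 565/9.
New quantity: Q = 563 − 5(916/9) = 487/9.

Buyers pay 916/9, sellers receive 565/9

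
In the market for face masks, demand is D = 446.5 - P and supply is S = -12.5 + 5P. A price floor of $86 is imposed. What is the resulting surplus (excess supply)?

Equilibrium price would be P* = 76.5, so the floor at 86 binds.
At P = 86: D = 360.5, S = 417.5.
Surplus = 417.5 − 360.5 = 57.

Surplus = 57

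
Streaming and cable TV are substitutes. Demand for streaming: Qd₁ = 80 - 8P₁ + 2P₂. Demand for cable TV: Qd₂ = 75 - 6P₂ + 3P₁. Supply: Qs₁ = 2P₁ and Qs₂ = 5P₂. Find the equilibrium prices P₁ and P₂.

Market 1: 80 - 8P₁ + 2P₂ = 2P₁ → 10P₁ - 2P₂ = 80.
Market 2: 11P₂ - 3P₁ = 75.
Eliminating P₂: 11×(1) + 2×(2) gives 104P₁ = 1030, so P₁ = 515/52.
Back-substitute into (2): P₂ = (75 + 3×515/52) / 11 = 495/52.

P₁ = 515/52, P₂ = 495/52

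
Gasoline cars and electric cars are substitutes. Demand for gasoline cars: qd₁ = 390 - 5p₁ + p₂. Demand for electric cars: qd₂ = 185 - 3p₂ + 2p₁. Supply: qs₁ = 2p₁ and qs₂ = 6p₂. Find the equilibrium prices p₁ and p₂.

p₁ = 3695/61, p₂ = 2075/61

Market 1: 390 - 5p₁ + p₂ = 2p₁ → 7p₁ - p₂ = 390.
Market 2: 9p₂ - 2p₁ = 185.
Eliminating p₂: 9×(1) + 1×(2) gives 61p₁ = 3695, so p₁ = 3695/61.
Back-substitute into (2): p₂ = (185 + 2×3695/61) / 9 = 2075/61.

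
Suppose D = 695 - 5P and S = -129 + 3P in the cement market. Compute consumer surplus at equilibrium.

Consumer surplus = 3240

Equilibrium: 695 - 5P = -129 + 3P gives P* = 103, Q* = 180.
Demand choke price (D = 0): P = 139.
CS = ½(139 − 103)(180) = 3240.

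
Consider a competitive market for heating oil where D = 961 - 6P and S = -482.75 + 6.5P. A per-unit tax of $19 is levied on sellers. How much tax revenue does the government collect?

Tax revenue = 3965.68

Pre-tax equilibrium: P* = 115.5, Q* = 268.
Tax on sellers shifts supply to S = -482.75 + 6.5(P − 19) = -606.25 + 6.5P.
961 - 6P = -606.25 + 6.5P gives buyer price Pb = 125.38; sellers receive Ps = 125.38 − 19 = 106.38.
New quantity: Q = 961 − 6(125.38) = 208.72.
Revenue = 19 × 208.72 = 3965.68.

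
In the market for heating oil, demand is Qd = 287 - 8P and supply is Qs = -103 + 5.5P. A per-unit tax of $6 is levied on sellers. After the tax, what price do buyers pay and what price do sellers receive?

Pre-tax equilibrium: P* = 260/9, Q* = 503/9.
Tax on sellers shifts supply to Qs = -103 + 5.5(P − 6) = -136 + 5.5P.
287 - 8P = -136 + 5.5P gives buyer price Pb = 94/3; sellers receive Ps = 94/3 − 6 = 76/3.
New quantity: Q = 287 − 8(94/3) = 109/3.

Buyers pay 94/3, sellers receive 76/3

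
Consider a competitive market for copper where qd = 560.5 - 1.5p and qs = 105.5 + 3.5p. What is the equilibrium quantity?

Set qd = qs: 560.5 - 1.5p = 105.5 + 3.5p.
455 = 5p, so p* = 91.
q* = 560.5 − 1.5(91) = 424.

q* = 424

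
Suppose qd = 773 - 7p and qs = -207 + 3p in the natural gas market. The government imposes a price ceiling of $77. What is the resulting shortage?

Shortage = 210

Equilibrium price would be p* = 98, so the ceiling at 77 binds.
At p = 77: qd = 773 − 7(77) = 234, qs = -207 + 3(77) = 24.
Shortage = 234 − 24 = 210.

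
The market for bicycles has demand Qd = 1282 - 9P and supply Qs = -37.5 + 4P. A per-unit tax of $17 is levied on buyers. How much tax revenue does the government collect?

Pre-tax equilibrium: P* = 101.5, Q* = 368.5.
Tax on buyers shifts demand to Qd = 1282 − 9(P + 17) = 1129 - 9P.
1129 - 9P = -37.5 + 4P gives seller price Ps = 2333/26; buyers pay Pb = 2333/26 + 17 = 2775/26.
New quantity: Q = 1282 − 9(2775/26) = 8357/26.
Revenue = 17 × 8357/26 = 142069/26.

Tax revenue = 142069/26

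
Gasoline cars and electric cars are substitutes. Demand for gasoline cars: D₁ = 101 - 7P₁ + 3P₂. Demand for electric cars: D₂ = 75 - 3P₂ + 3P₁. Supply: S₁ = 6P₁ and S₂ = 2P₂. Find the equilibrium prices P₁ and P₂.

P₁ = 365/28, P₂ = 639/28

Market 1: 101 - 7P₁ + 3P₂ = 6P₁ → 13P₁ - 3P₂ = 101.
Market 2: 5P₂ - 3P₁ = 75.
Eliminating P₂: 5×(1) + 3×(2) gives 56P₁ = 730, so P₁ = 365/28.
Back-substitute into (2): P₂ = (75 + 3×365/28) / 5 = 639/28.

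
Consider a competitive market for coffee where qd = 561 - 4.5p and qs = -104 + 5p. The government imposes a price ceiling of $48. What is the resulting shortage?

Shortage = 209

Equilibrium price would be p* = 70, so the ceiling at 48 binds.
At p = 48: qd = 561 − 4.5(48) = 345, qs = -104 + 5(48) = 136.
Shortage = 345 − 136 = 209.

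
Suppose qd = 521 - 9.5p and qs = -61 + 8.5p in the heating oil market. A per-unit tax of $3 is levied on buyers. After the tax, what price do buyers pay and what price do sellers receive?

Buyers pay $33.75, sellers receive $30.75

Pre-tax equilibrium: p* = 97/3, q* = 1283/6.
Tax on buyers shifts demand to qd = 521 − 9.5(p + 3) = 492.5 - 9.5p.
492.5 - 9.5p = -61 + 8.5p gives seller price ps = 30.75; buyers pay pb = 30.75 + 3 = 33.75.
New quantity: q = 521 − 9.5(33.75) = 200.375.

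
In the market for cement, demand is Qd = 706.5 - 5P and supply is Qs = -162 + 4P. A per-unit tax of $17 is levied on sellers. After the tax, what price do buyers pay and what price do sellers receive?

Pre-tax equilibrium: P* = 96.5, Q* = 224.
Tax on sellers shifts supply to Qs = -162 + 4(P − 17) = -230 + 4P.
706.5 - 5P = -230 + 4P gives buyer price Pb = 1873/18; sellers receive Ps = 1873/18 − 17 = 1567/18.
New quantity: Q = 706.5 − 5(1873/18) = 1676/9.

Buyers pay 1873/18, sellers receive 1567/18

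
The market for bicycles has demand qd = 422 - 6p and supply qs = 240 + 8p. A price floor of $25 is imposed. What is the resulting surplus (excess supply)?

Surplus = 168

Equilibrium price would be p* = 13, so the floor at 25 binds.
At p = 25: qd = 272, qs = 440.
Surplus = 440 − 272 = 168.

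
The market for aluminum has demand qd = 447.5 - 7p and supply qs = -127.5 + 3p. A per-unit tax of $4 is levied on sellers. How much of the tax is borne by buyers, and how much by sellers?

Buyers bear $1.2, sellers bear $2.8

Pre-tax equilibrium: p* = 57.5, q* = 45.
Tax on sellers shifts supply to qs = -127.5 + 3(p − 4) = -139.5 + 3p.
447.5 - 7p = -139.5 + 3p gives buyer price pb = 58.7; sellers receive ps = 58.7 − 4 = 54.7.
New quantity: q = 447.5 − 7(58.7) = 36.6.
Buyer burden = 58.7 − 57.5 = 1.2; seller burden = 57.5 − 54.7 = 2.8.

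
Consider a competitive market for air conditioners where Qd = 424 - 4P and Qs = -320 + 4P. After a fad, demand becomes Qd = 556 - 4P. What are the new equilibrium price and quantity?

P' = 109.5, Q' = 118

Original equilibrium: P* = 93, Q* = 52.
New equilibrium: 556 - 4P = -320 + 4P, so 876 = 8P and P' = 109.5; Q' = 556 − 4(109.5) = 118.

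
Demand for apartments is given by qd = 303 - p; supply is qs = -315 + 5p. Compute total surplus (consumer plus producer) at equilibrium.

Equilibrium: 303 - p = -315 + 5p gives p* = 103, q* = 200.
Demand choke price: p = 303; supply starts at p = 63.
CS = ½(303 − 103)(200) = 20000; PS = ½(103 − 63)(200) = 4000.

Total surplus = 24000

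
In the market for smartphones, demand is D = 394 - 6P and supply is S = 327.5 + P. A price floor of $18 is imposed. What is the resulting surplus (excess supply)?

Surplus = 59.5

Equilibrium price would be P* = 9.5, so the floor at 18 binds.
At P = 18: D = 286, S = 345.5.
Surplus = 345.5 − 286 = 59.5.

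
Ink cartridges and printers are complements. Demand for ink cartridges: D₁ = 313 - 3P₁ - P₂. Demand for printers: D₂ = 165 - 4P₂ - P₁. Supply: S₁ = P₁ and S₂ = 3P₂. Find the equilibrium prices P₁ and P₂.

Market 1: 313 - 3P₁ - P₂ = P₁ → 4P₁ + P₂ = 313.
Market 2: 7P₂ + P₁ = 165.
Eliminating P₂: 7×(1) − 1×(2) gives 27P₁ = 2026, so P₁ = 2026/27.
Back-substitute into (2): P₂ = (165 − 1×2026/27) / 7 = 347/27.

P₁ = 2026/27, P₂ = 347/27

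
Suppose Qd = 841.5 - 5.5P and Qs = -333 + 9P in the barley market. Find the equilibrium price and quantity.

P* = 81, Q* = 396

Set Qd = Qs: 841.5 - 5.5P = -333 + 9P.
1174.5 = 14.5P, so P* = 81.
Q* = 841.5 − 5.5(81) = 396.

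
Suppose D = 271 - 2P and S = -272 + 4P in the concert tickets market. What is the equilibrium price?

P* = 90.5

Set D = S: 271 - 2P = -272 + 4P.
543 = 6P, so P* = 90.5.
Q* = 271 − 2(90.5) = 90.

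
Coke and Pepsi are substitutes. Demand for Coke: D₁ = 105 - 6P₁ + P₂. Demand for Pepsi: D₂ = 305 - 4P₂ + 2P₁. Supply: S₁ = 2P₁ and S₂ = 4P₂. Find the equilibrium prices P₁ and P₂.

P₁ = 1145/62, P₂ = 1325/31

Market 1: 105 - 6P₁ + P₂ = 2P₁ → 8P₁ - P₂ = 105.
Market 2: 8P₂ - 2P₁ = 305.
Eliminating P₂: 8×(1) + 1×(2) gives 62P₁ = 1145, so P₁ = 1145/62.
Back-substitute into (2): P₂ = (305 + 2×1145/62) / 8 = 1325/31.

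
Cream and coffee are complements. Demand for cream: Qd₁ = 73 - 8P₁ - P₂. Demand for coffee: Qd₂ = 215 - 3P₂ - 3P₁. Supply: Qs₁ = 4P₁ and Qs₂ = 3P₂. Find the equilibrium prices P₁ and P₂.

P₁ = 223/69, P₂ = 787/23

Market 1: 73 - 8P₁ - P₂ = 4P₁ → 12P₁ + P₂ = 73.
Market 2: 6P₂ + 3P₁ = 215.
Eliminating P₂: 6×(1) − 1×(2) gives 69P₁ = 223, so P₁ = 223/69.
Back-substitute into (2): P₂ = (215 − 3×223/69) / 6 = 787/23.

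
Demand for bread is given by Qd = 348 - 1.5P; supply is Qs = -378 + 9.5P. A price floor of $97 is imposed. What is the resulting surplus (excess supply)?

Surplus = 341

Equilibrium price would be P* = 66, so the floor at 97 binds.
At P = 97: Qd = 202.5, Qs = 543.5.
Surplus = 543.5 − 202.5 = 341.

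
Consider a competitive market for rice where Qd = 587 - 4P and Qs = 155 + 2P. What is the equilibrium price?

Set Qd = Qs: 587 - 4P = 155 + 2P.
432 = 6P, so P* = 72.
Q* = 587 − 4(72) = 299.

P* = 72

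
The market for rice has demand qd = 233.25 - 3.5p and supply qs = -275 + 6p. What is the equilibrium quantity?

Set qd = qs: 233.25 - 3.5p = -275 + 6p.
508.25 = 9.5p, so p* = 53.5.
q* = 233.25 − 3.5(53.5) = 46.

q* = 46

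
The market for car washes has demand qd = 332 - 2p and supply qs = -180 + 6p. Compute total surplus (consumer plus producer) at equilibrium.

Equilibrium: 332 - 2p = -180 + 6p gives p* = 64, q* = 204.
Demand choke price: p = 166; supply starts at p = 30.
CS = ½(166 − 64)(204) = 10404; PS = ½(64 − 30)(204) = 3468.

Total surplus = 13872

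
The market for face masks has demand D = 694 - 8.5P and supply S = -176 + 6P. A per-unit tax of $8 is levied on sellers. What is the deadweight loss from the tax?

Deadweight loss = 3264/29

Pre-tax equilibrium: P* = 60, Q* = 184.
Tax on sellers shifts supply to S = -176 + 6(P − 8) = -224 + 6P.
694 - 8.5P = -224 + 6P gives buyer price Pb = 1836/29; sellers receive Ps = 1836/29 − 8 = 1604/29.
New quantity: Q = 694 − 8.5(1836/29) = 4520/29.
DWL = ½ × 8 × (184 − 4520/29) = 3264/29.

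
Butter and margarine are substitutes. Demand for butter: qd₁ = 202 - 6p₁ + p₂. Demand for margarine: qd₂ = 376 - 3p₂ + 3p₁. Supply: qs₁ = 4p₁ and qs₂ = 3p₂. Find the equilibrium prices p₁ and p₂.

p₁ = 1588/57, p₂ = 4366/57

Market 1: 202 - 6p₁ + p₂ = 4p₁ → 10p₁ - p₂ = 202.
Market 2: 6p₂ - 3p₁ = 376.
Eliminating p₂: 6×(1) + 1×(2) gives 57p₁ = 1588, so p₁ = 1588/57.
Back-substitute into (2): p₂ = (376 + 3×1588/57) / 6 = 4366/57.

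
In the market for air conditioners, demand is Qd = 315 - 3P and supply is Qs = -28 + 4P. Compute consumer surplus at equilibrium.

Consumer surplus = 4704

Equilibrium: 315 - 3P = -28 + 4P gives P* = 49, Q* = 168.
Demand choke price (Qd = 0): P = 105.
CS = ½(105 − 49)(168) = 4704.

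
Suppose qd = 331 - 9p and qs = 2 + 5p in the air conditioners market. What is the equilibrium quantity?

q* = 119.5

Set qd = qs: 331 - 9p = 2 + 5p.
329 = 14p, so p* = 23.5.
q* = 331 − 9(23.5) = 119.5.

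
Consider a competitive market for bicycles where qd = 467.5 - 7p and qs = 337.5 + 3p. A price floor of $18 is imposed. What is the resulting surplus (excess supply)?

Equilibrium price would be p* = 13, so the floor at 18 binds.
At p = 18: qd = 341.5, qs = 391.5.
Surplus = 391.5 − 341.5 = 50.

Surplus = 50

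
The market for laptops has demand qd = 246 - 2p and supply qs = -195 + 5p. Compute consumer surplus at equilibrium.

Consumer surplus = 3600

Equilibrium: 246 - 2p = -195 + 5p gives p* = 63, q* = 120.
Demand choke price (qd = 0): p = 123.
CS = ½(123 − 63)(120) = 3600.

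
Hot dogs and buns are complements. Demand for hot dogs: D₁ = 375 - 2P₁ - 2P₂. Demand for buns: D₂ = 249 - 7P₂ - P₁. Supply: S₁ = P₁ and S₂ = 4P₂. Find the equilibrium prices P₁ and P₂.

P₁ = 117, P₂ = 12

Market 1: 375 - 2P₁ - 2P₂ = P₁ → 3P₁ + 2P₂ = 375.
Market 2: 11P₂ + P₁ = 249.
Eliminating P₂: 11×(1) − 2×(2) gives 31P₁ = 3627, so P₁ = 117.
Back-substitute into (2): P₂ = (249 − 1×117) / 11 = 12.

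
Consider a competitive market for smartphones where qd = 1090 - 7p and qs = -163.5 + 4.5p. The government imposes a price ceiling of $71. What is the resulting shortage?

Equilibrium price would be p* = 109, so the ceiling at 71 binds.
At p = 71: qd = 1090 − 7(71) = 593, qs = -163.5 + 4.5(71) = 156.
Shortage = 593 − 156 = 437.

Shortage = 437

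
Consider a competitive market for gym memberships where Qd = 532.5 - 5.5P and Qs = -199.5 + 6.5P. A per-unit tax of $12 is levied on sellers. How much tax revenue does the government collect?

Tax revenue = 1935

Pre-tax equilibrium: P* = 61, Q* = 197.
Tax on sellers shifts supply to Qs = -199.5 + 6.5(P − 12) = -277.5 + 6.5P.
532.5 - 5.5P = -277.5 + 6.5P gives buyer price Pb = 67.5; sellers receive Ps = 67.5 − 12 = 55.5.
New quantity: Q = 532.5 − 5.5(67.5) = 161.25.
Revenue = 12 × 161.25 = 1935.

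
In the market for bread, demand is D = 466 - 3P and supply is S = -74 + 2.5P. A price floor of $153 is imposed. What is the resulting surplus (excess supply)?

Surplus = 301.5

Equilibrium price would be P* = 1080/11, so the floor at 153 binds.
At P = 153: D = 7, S = 308.5.
Surplus = 308.5 − 7 = 301.5.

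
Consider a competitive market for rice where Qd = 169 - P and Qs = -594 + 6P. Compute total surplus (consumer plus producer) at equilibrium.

Equilibrium: 169 - P = -594 + 6P gives P* = 109, Q* = 60.
Demand choke price: P = 169; supply starts at P = 99.
CS = ½(169 − 109)(60) = 1800; PS = ½(109 − 99)(60) = 300.

Total surplus = 2100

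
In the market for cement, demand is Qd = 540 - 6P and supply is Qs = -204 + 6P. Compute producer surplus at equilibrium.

Equilibrium: 540 - 6P = -204 + 6P gives P* = 62, Q* = 168.
Supply starts at P = 34 (where Qs = 0).
PS = ½(62 − 34)(168) = 2352.

Producer surplus = 2352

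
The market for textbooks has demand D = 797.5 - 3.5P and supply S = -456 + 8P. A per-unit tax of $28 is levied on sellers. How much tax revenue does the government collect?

Pre-tax equilibrium: P* = 109, Q* = 416.
Tax on sellers shifts supply to S = -456 + 8(P − 28) = -680 + 8P.
797.5 - 3.5P = -680 + 8P gives buyer price Pb = 2955/23; sellers receive Ps = 2955/23 − 28 = 2311/23.
New quantity: Q = 797.5 − 3.5(2955/23) = 8000/23.
Revenue = 28 × 8000/23 = 224000/23.

Tax revenue = 224000/23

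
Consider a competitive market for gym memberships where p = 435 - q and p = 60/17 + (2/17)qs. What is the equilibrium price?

p* = 930/19

Set the two price expressions equal: 435 - q = 60/17 + (2/17)q.
7335/17 = (19/17)q, so q* = 7335/19.
p* = 435 − (1)(7335/19) = 930/19.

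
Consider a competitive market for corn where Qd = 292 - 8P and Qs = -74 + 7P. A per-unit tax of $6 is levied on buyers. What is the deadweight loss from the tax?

Pre-tax equilibrium: P* = 24.4, Q* = 96.8.
Tax on buyers shifts demand to Qd = 292 − 8(P + 6) = 244 - 8P.
244 - 8P = -74 + 7P gives seller price Ps = 21.2; buyers pay Pb = 21.2 + 6 = 27.2.
New quantity: Q = 292 − 8(27.2) = 74.4.
DWL = ½ × 6 × (96.8 − 74.4) = 67.2.

Deadweight loss = 67.2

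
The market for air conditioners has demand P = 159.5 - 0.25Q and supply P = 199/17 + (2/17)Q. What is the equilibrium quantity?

Q* = 402

Set the two price expressions equal: 159.5 - 0.25Q = 199/17 + (2/17)Q.
5025/34 = (25/68)Q, so Q* = 402.
P* = 159.5 − (0.25)(402) = 59.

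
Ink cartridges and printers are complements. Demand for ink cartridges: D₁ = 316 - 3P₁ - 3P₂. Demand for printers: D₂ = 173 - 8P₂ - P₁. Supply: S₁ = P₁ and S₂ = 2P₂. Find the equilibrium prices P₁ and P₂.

Market 1: 316 - 3P₁ - 3P₂ = P₁ → 4P₁ + 3P₂ = 316.
Market 2: 10P₂ + P₁ = 173.
Eliminating P₂: 10×(1) − 3×(2) gives 37P₁ = 2641, so P₁ = 2641/37.
Back-substitute into (2): P₂ = (173 − 1×2641/37) / 10 = 376/37.

P₁ = 2641/37, P₂ = 376/37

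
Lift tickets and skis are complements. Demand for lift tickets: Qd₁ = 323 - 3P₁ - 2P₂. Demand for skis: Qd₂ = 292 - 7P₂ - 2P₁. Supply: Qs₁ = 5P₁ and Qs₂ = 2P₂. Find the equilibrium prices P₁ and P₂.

Market 1: 323 - 3P₁ - 2P₂ = 5P₁ → 8P₁ + 2P₂ = 323.
Market 2: 9P₂ + 2P₁ = 292.
Eliminating P₂: 9×(1) − 2×(2) gives 68P₁ = 2323, so P₁ = 2323/68.
Back-substitute into (2): P₂ = (292 − 2×2323/68) / 9 = 845/34.

P₁ = 2323/68, P₂ = 845/34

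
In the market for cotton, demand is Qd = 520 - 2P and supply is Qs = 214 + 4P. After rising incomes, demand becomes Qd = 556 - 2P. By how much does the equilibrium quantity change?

Original equilibrium: P* = 51, Q* = 418.
New equilibrium: 556 - 2P = 214 + 4P, so 342 = 6P and P' = 57; Q' = 556 − 2(57) = 442.
Change in quantity: 442 − 418 = 24.

ΔQ = 24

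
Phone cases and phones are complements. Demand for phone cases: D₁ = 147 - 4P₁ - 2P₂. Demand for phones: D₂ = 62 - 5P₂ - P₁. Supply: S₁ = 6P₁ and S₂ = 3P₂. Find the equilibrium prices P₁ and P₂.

Market 1: 147 - 4P₁ - 2P₂ = 6P₁ → 10P₁ + 2P₂ = 147.
Market 2: 8P₂ + P₁ = 62.
Eliminating P₂: 8×(1) − 2×(2) gives 78P₁ = 1052, so P₁ = 526/39.
Back-substitute into (2): P₂ = (62 − 1×526/39) / 8 = 473/78.

P₁ = 526/39, P₂ = 473/78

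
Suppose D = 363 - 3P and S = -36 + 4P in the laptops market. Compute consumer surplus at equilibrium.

Equilibrium: 363 - 3P = -36 + 4P gives P* = 57, Q* = 192.
Demand choke price (D = 0): P = 121.
CS = ½(121 − 57)(192) = 6144.

Consumer surplus = 6144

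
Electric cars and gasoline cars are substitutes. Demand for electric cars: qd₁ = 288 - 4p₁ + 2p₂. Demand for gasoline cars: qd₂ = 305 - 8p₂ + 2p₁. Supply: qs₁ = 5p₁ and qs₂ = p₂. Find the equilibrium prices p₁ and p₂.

Market 1: 288 - 4p₁ + 2p₂ = 5p₁ → 9p₁ - 2p₂ = 288.
Market 2: 9p₂ - 2p₁ = 305.
Eliminating p₂: 9×(1) + 2×(2) gives 77p₁ = 3202, so p₁ = 3202/77.
Back-substitute into (2): p₂ = (305 + 2×3202/77) / 9 = 3321/77.

p₁ = 3202/77, p₂ = 3321/77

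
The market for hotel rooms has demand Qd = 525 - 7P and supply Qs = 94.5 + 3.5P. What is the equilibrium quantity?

Q* = 238

Set Qd = Qs: 525 - 7P = 94.5 + 3.5P.
430.5 = 10.5P, so P* = 41.
Q* = 525 − 7(41) = 238.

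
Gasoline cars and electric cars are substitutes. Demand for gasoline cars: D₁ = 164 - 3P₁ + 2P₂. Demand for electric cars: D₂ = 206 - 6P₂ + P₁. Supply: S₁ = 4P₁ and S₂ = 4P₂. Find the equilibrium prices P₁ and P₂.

Market 1: 164 - 3P₁ + 2P₂ = 4P₁ → 7P₁ - 2P₂ = 164.
Market 2: 10P₂ - P₁ = 206.
Eliminating P₂: 10×(1) + 2×(2) gives 68P₁ = 2052, so P₁ = 513/17.
Back-substitute into (2): P₂ = (206 + 1×513/17) / 10 = 803/34.

P₁ = 513/17, P₂ = 803/34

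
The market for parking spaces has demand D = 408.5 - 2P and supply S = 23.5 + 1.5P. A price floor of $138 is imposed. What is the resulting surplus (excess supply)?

Surplus = 98

Equilibrium price would be P* = 110, so the floor at 138 binds.
At P = 138: D = 132.5, S = 230.5.
Surplus = 230.5 − 132.5 = 98.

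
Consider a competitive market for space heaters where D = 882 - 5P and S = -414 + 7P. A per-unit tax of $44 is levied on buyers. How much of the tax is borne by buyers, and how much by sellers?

Pre-tax equilibrium: P* = 108, Q* = 342.
Tax on buyers shifts demand to D = 882 − 5(P + 44) = 662 - 5P.
662 - 5P = -414 + 7P gives seller price Ps = 269/3; buyers pay Pb = 269/3 + 44 = 401/3.
New quantity: Q = 882 − 5(401/3) = 641/3.
Buyer burden = 401/3 − 108 = 77/3; seller burden = 108 − 269/3 = 55/3.

Buyers bear 77/3, sellers bear 55/3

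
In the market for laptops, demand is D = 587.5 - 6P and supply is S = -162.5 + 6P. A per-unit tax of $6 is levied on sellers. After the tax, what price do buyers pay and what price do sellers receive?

Buyers pay $65.5, sellers receive $59.5

Pre-tax equilibrium: P* = 62.5, Q* = 212.5.
Tax on sellers shifts supply to S = -162.5 + 6(P − 6) = -198.5 + 6P.
587.5 - 6P = -198.5 + 6P gives buyer price Pb = 65.5; sellers receive Ps = 65.5 − 6 = 59.5.
New quantity: Q = 587.5 − 6(65.5) = 194.5.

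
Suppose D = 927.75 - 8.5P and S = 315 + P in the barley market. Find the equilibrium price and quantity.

P* = 64.5, Q* = 379.5

Set D = S: 927.75 - 8.5P = 315 + P.
612.75 = 9.5P, so P* = 64.5.
Q* = 927.75 − 8.5(64.5) = 379.5.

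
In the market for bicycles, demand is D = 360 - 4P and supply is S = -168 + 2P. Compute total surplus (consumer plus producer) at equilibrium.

Total surplus = 24

Equilibrium: 360 - 4P = -168 + 2P gives P* = 88, Q* = 8.
Demand choke price: P = 90; supply starts at P = 84.
CS = ½(90 − 88)(8) = 8; PS = ½(88 − 84)(8) = 16.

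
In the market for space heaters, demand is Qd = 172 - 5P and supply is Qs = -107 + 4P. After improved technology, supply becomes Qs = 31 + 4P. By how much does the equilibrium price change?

Original equilibrium: P* = 31, Q* = 17.
New equilibrium: 172 - 5P = 31 + 4P, so 141 = 9P and P' = 47/3; Q' = 172 − 5(47/3) = 281/3.
Change in price: 47/3 − 31 = -46/3.

ΔP = -46/3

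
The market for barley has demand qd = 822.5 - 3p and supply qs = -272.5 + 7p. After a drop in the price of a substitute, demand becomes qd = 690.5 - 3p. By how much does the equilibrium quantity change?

Original equilibrium: p* = 109.5, q* = 494.
New equilibrium: 690.5 - 3p = -272.5 + 7p, so 963 = 10p and p' = 96.3; q' = 690.5 − 3(96.3) = 401.6.
Change in quantity: 401.6 − 494 = -92.4.

Δq = -92.4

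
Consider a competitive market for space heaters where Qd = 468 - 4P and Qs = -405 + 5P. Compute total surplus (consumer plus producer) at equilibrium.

Equilibrium: 468 - 4P = -405 + 5P gives P* = 97, Q* = 80.
Demand choke price: P = 117; supply starts at P = 81.
CS = ½(117 − 97)(80) = 800; PS = ½(97 − 81)(80) = 640.

Total surplus = 1440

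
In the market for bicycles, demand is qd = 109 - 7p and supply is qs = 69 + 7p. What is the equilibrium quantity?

q* = 89

Set qd = qs: 109 - 7p = 69 + 7p.
40 = 14p, so p* = 20/7.
q* = 109 − 7(20/7) = 89.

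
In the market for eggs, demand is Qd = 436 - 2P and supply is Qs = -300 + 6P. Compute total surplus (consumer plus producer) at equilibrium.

Total surplus = 21168

Equilibrium: 436 - 2P = -300 + 6P gives P* = 92, Q* = 252.
Demand choke price: P = 218; supply starts at P = 50.
CS = ½(218 − 92)(252) = 15876; PS = ½(92 − 50)(252) = 5292.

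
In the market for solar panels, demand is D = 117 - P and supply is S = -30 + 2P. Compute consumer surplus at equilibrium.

Equilibrium: 117 - P = -30 + 2P gives P* = 49, Q* = 68.
Demand choke price (D = 0): P = 117.
CS = ½(117 − 49)(68) = 2312.

Consumer surplus = 2312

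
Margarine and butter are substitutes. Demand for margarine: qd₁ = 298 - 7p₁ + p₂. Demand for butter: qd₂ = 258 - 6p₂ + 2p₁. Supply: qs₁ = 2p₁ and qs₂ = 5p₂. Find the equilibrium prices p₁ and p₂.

Market 1: 298 - 7p₁ + p₂ = 2p₁ → 9p₁ - p₂ = 298.
Market 2: 11p₂ - 2p₁ = 258.
Eliminating p₂: 11×(1) + 1×(2) gives 97p₁ = 3536, so p₁ = 3536/97.
Back-substitute into (2): p₂ = (258 + 2×3536/97) / 11 = 2918/97.

p₁ = 3536/97, p₂ = 2918/97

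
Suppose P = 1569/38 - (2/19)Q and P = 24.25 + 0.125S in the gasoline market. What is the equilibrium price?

Set the two price expressions equal: 1569/38 - (2/19)Q = 24.25 + 0.125Q.
1295/76 = (35/152)Q, so Q* = 74.
P* = 1569/38 − (2/19)(74) = 33.5.

P* = 33.5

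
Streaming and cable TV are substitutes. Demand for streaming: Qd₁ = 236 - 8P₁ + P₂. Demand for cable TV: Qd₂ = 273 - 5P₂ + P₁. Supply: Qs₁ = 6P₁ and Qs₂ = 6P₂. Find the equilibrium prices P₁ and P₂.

Market 1: 236 - 8P₁ + P₂ = 6P₁ → 14P₁ - P₂ = 236.
Market 2: 11P₂ - P₁ = 273.
Eliminating P₂: 11×(1) + 1×(2) gives 153P₁ = 2869, so P₁ = 2869/153.
Back-substitute into (2): P₂ = (273 + 1×2869/153) / 11 = 4058/153.

P₁ = 2869/153, P₂ = 4058/153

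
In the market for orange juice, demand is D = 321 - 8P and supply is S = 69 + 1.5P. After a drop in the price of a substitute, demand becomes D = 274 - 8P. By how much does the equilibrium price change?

Original equilibrium: P* = 504/19, Q* = 2067/19.
New equilibrium: 274 - 8P = 69 + 1.5P, so 205 = 9.5P and P' = 410/19; Q' = 274 − 8(410/19) = 1926/19.
Change in price: 410/19 − 504/19 = -94/19.

ΔP = -94/19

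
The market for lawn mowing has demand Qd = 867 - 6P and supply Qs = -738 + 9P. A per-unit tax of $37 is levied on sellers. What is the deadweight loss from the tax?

Deadweight loss = 2464.2

Pre-tax equilibrium: P* = 107, Q* = 225.
Tax on sellers shifts supply to Qs = -738 + 9(P − 37) = -1071 + 9P.
867 - 6P = -1071 + 9P gives buyer price Pb = 129.2; sellers receive Ps = 129.2 − 37 = 92.2.
New quantity: Q = 867 − 6(129.2) = 91.8.
DWL = ½ × 37 × (225 − 91.8) = 2464.2.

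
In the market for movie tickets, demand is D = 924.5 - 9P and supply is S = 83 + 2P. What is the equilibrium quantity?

Set D = S: 924.5 - 9P = 83 + 2P.
841.5 = 11P, so P* = 76.5.
Q* = 924.5 − 9(76.5) = 236.

Q* = 236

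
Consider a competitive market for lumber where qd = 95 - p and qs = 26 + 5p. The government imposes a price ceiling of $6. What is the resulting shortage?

Shortage = 33

Equilibrium price would be p* = 11.5, so the ceiling at 6 binds.
At p = 6: qd = 95 − 1(6) = 89, qs = 26 + 5(6) = 56.
Shortage = 89 − 56 = 33.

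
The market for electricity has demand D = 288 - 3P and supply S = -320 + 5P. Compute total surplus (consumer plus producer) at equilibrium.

Total surplus = 960

Equilibrium: 288 - 3P = -320 + 5P gives P* = 76, Q* = 60.
Demand choke price: P = 96; supply starts at P = 64.
CS = ½(96 − 76)(60) = 600; PS = ½(76 − 64)(60) = 360.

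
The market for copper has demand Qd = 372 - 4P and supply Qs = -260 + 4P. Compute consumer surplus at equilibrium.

Equilibrium: 372 - 4P = -260 + 4P gives P* = 79, Q* = 56.
Demand choke price (Qd = 0): P = 93.
CS = ½(93 − 79)(56) = 392.

Consumer surplus = 392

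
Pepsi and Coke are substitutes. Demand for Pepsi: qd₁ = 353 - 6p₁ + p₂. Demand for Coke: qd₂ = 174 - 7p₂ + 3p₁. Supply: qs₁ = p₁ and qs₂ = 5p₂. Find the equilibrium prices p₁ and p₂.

p₁ = 490/9, p₂ = 253/9

Market 1: 353 - 6p₁ + p₂ = p₁ → 7p₁ - p₂ = 353.
Market 2: 12p₂ - 3p₁ = 174.
Eliminating p₂: 12×(1) + 1×(2) gives 81p₁ = 4410, so p₁ = 490/9.
Back-substitute into (2): p₂ = (174 + 3×490/9) / 12 = 253/9.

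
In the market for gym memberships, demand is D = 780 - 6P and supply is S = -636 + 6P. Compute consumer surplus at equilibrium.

Consumer surplus = 432

Equilibrium: 780 - 6P = -636 + 6P gives P* = 118, Q* = 72.
Demand choke price (D = 0): P = 130.
CS = ½(130 − 118)(72) = 432.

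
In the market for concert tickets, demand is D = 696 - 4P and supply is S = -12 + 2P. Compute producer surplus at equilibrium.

Producer surplus = 12544

Equilibrium: 696 - 4P = -12 + 2P gives P* = 118, Q* = 224.
Supply starts at P = 6 (where S = 0).
PS = ½(118 − 6)(224) = 12544.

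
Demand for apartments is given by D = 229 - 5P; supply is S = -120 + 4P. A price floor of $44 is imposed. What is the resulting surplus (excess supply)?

Surplus = 47

Equilibrium price would be P* = 349/9, so the floor at 44 binds.
At P = 44: D = 9, S = 56.
Surplus = 56 − 9 = 47.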